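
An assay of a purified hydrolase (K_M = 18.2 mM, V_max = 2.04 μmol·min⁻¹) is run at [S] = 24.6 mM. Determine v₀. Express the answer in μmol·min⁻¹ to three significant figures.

1.17 μmol·min⁻¹

[S]/(Km+[S]) = 24.6/42.80 = 0.5748, the fractional saturation.
v = 0.5748 × Vmax = 0.5748 × 2.04 = 1.17 μmol·min⁻¹.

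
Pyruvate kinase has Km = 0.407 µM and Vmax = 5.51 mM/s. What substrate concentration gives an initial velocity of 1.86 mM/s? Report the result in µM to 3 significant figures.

0.207 µM

The required fractional saturation is v/Vmax = 1.86/5.51 = 0.3376.
Then [S]/(Km+[S]) = 0.3376 ⇒ [S] = 0.407 × 0.3376/(1 − 0.3376) = 0.207 µM.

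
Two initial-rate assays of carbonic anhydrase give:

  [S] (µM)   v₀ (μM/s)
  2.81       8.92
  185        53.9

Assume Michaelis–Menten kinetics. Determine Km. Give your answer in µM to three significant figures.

From v = Vmax[S]/(Km+[S]), each point gives Vmax = v(Km+[S])/[S].
Equating: 8.92(Km+2.81)/2.81 = 53.9(Km+185)/185.
3.174·Km + 8.92 = 0.2914·Km + 53.9, so (3.174 − 0.2914)·Km = 53.9 − 8.92.
Km = 44.98/2.883 = 15.6 µM; then Vmax = 8.92(15.6+2.81)/2.81 = 58.4 μM/s.

15.6 µM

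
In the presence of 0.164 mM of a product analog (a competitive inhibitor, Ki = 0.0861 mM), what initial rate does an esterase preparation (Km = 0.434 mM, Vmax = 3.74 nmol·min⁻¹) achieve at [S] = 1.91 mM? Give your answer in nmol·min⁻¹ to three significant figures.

2.25 nmol·min⁻¹

α = 1 + [I]/Ki = 1 + 0.164/0.0861 = 2.905.
For a competitive inhibitor, Vmax is unchanged and the apparent Km becomes α·Km: Km,app = 1.26 mM, Vmax,app = 3.74 nmol·min⁻¹.
v = Vmax,app·[S]/(Km,app + [S]) = 3.74 × 1.91/(1.26 + 1.91) = 2.25 nmol·min⁻¹.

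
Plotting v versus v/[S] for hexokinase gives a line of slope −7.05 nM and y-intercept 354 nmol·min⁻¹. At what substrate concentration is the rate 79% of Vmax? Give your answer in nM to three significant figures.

26.5 nM

The Eadie–Hofstee slope gives Km = 7.05 nM (slope = −Km).
v/Vmax = [S]/(Km+[S]) = 0.79 ⇒ [S] = Km·0.79/(1−0.79) = 7.05 × 3.762 = 26.5 nM.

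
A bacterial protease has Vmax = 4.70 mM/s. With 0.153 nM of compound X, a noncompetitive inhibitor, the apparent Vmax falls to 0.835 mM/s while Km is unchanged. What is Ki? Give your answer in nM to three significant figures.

Noncompetitive: Vmax,app = Vmax/α with α = 1 + [I]/Ki.
α = Vmax/Vmax,app = 4.70/0.835 = 5.629.
Since α = 1 + [I]/Ki, [I]/Ki = 5.629 − 1 = 4.629 and Ki = 0.153/4.629 = 0.0331 nM.

0.0331 nM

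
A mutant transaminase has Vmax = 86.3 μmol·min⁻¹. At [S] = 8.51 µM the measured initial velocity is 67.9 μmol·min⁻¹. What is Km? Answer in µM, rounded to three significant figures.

v/Vmax = 67.9/86.3 = 0.7868 = [S]/(Km+[S]).
So Km + [S] = [S]/0.7868 = 10.82 µM, giving Km = 10.82 − 8.51 = 2.31 µM.

2.31 µM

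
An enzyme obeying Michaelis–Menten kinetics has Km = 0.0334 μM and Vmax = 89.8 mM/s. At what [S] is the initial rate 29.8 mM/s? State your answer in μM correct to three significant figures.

0.0166 μM

The required fractional saturation is v/Vmax = 29.8/89.8 = 0.3318.
Then [S]/(Km+[S]) = 0.3318 ⇒ [S] = 0.0334 × 0.3318/(1 − 0.3318) = 0.0166 μM.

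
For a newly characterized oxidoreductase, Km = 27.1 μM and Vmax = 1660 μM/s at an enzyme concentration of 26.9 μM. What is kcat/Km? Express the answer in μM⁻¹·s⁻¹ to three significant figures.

2.28 μM⁻¹·s⁻¹

kcat = Vmax/[E]total = 1660/26.9 = 61.7 s⁻¹.
kcat/Km = 61.7/27.1 = 2.28 μM⁻¹·s⁻¹.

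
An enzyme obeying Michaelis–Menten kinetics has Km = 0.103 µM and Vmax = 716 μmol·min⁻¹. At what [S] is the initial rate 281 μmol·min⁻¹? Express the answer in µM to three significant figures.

Rearranging v = Vmax[S]/(Km+[S]) gives [S] = Km·v/(Vmax − v).
[S] = 0.103 × 281 / (716 − 281) = 28.94/435.0 = 0.0665 µM.

0.0665 µM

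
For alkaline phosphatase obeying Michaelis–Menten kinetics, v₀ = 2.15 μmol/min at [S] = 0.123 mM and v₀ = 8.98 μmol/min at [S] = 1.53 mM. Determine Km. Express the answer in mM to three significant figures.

0.588 mM

In reciprocal form, 1/v = (Km/Vmax)·(1/[S]) + 1/Vmax. The two points give (1/[S], 1/v) = (8.130, 0.4651) and (0.6536, 0.1114).
Slope = (0.4651 − 0.1114)/(8.130 − 0.6536) = 0.04732; intercept = 0.4651 − 0.04732×8.130 = 0.08043.
Vmax = 1/intercept = 12.4 μmol/min; Km = slope × Vmax = 0.04732 × 12.4 = 0.588 mM.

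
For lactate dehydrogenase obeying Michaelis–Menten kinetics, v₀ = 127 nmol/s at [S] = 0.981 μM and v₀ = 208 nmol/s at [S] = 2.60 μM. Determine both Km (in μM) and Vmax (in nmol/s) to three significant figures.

Km = 1.64 μM; Vmax = 339 nmol/s

From v = Vmax[S]/(Km+[S]), each point gives Vmax = v(Km+[S])/[S].
Equating: 127(Km+0.981)/0.981 = 208(Km+2.60)/2.60.
129.5·Km + 127 = 80.00·Km + 208, so (129.5 − 80.00)·Km = 208 − 127.
Km = 81.00/49.46 = 1.64 μM; then Vmax = 127(1.64+0.981)/0.981 = 339 nmol/s.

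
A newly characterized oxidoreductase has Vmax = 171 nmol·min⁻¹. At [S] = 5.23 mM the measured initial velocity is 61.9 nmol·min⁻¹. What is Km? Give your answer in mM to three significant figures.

9.22 mM

From v = Vmax[S]/(Km+[S]), Km = [S](Vmax − v)/v.
Km = 5.23 × (171 − 61.9) / 61.9 = 570.6/61.9 = 9.22 mM.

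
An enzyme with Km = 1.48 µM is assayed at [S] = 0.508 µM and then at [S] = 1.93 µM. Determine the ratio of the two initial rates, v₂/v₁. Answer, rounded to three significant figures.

Since Vmax cancels, v₂/v₁ = [S]₂(Km+[S]₁) / [S]₁(Km+[S]₂).
= 1.93×(1.48+0.508) / (0.508×(1.48+1.93)) = 3.837/1.732 = 2.21.

2.21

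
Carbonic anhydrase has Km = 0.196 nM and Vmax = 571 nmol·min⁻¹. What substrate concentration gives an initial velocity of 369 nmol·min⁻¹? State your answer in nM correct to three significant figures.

0.358 nM

The required fractional saturation is v/Vmax = 369/571 = 0.6462.
Then [S]/(Km+[S]) = 0.6462 ⇒ [S] = 0.196 × 0.6462/(1 − 0.6462) = 0.358 nM.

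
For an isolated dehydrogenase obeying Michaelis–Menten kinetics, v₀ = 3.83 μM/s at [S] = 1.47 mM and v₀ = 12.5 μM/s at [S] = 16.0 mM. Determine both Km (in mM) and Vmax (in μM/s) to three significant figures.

From v = Vmax[S]/(Km+[S]), each point gives Vmax = v(Km+[S])/[S].
Equating: 3.83(Km+1.47)/1.47 = 12.5(Km+16.0)/16.0.
2.605·Km + 3.83 = 0.7812·Km + 12.5, so (2.605 − 0.7812)·Km = 12.5 − 3.83.
Km = 8.670/1.824 = 4.75 mM; then Vmax = 3.83(4.75+1.47)/1.47 = 16.2 μM/s.

Km = 4.75 mM; Vmax = 16.2 μM/s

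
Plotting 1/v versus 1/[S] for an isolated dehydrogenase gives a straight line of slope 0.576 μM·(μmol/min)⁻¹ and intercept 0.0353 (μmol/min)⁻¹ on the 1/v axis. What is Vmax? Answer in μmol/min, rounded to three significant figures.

The y-intercept of a Lineweaver–Burk plot equals 1/Vmax, so Vmax = 1/0.0353 = 28.3 μmol/min.

28.3 μmol/min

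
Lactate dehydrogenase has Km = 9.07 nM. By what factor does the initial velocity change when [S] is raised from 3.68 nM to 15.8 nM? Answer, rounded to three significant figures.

2.20

Since Vmax cancels, v₂/v₁ = [S]₂(Km+[S]₁) / [S]₁(Km+[S]₂).
= 15.8×(9.07+3.68) / (3.68×(9.07+15.8)) = 201.5/91.52 = 2.20.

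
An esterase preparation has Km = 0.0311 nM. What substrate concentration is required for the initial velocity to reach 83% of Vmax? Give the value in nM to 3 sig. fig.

v/Vmax = [S]/(Km+[S]) = 0.83, so [S] = Km·0.83/(1 − 0.83) = 0.0311 × 4.882.
[S] = 0.152 nM.

0.152 nM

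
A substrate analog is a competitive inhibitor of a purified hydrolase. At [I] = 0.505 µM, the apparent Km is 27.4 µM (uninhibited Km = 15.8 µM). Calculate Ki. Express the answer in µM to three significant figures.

Competitive: Km,app = α·Km with α = 1 + [I]/Ki.
α = Km,app/Km = 27.4/15.8 = 1.734.
Ki = [I]/(α − 1) = 0.505/0.7342 = 0.688 µM.

0.688 µM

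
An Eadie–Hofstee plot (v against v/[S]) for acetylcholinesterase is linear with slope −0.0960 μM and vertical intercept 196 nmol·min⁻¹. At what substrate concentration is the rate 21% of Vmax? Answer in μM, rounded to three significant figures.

0.0255 μM

The Eadie–Hofstee slope gives Km = 0.0960 μM (slope = −Km).
v/Vmax = [S]/(Km+[S]) = 0.21 ⇒ [S] = Km·0.21/(1−0.21) = 0.0960 × 0.2658 = 0.0255 μM.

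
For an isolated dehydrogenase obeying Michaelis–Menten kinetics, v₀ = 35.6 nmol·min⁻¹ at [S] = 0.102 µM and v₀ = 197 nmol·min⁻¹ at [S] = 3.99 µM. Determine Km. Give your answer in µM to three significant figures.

In reciprocal form, 1/v = (Km/Vmax)·(1/[S]) + 1/Vmax. The two points give (1/[S], 1/v) = (9.804, 0.02809) and (0.2506, 0.005076).
Slope = (0.02809 − 0.005076)/(9.804 − 0.2506) = 0.002409; intercept = 0.02809 − 0.002409×9.804 = 0.004472.
Vmax = 1/intercept = 224 nmol·min⁻¹; Km = slope × Vmax = 0.002409 × 224 = 0.539 µM.

0.539 µM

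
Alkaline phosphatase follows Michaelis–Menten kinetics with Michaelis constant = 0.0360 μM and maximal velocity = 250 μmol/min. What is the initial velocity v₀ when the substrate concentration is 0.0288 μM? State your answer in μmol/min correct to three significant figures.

111 μmol/min

v = Vmax·[S]/(Km + [S]) = 250 × 0.0288 / (0.0360 + 0.0288)
  = 7.200 / 0.06480 = 111 μmol/min.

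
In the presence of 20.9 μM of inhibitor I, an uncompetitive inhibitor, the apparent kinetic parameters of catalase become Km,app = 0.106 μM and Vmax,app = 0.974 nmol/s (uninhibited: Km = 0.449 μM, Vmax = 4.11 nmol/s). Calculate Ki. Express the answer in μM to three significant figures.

Uncompetitive: Vmax,app = Vmax/α (and Km,app = Km/α) with α = 1 + [I]/Ki.
α = Vmax/Vmax,app = 4.11/0.974 = 4.220.
Since α = 1 + [I]/Ki, [I]/Ki = 4.220 − 1 = 3.220 and Ki = 20.9/3.220 = 6.49 μM.

6.49 μM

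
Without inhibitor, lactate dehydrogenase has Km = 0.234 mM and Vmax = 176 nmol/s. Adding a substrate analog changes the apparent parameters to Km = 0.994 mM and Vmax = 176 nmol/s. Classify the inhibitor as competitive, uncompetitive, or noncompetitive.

Km increases (0.234 → 0.994 mM) while Vmax is unchanged — the hallmark of competitive inhibition.

competitive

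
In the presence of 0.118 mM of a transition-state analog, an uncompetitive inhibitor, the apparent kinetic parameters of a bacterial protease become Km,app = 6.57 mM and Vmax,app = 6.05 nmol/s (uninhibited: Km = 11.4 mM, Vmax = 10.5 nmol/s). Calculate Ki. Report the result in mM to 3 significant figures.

Uncompetitive: Vmax,app = Vmax/α (and Km,app = Km/α) with α = 1 + [I]/Ki.
α = Vmax/Vmax,app = 10.5/6.05 = 1.736.
Ki = [I]/(α − 1) = 0.118/0.7355 = 0.160 mM.

0.160 mM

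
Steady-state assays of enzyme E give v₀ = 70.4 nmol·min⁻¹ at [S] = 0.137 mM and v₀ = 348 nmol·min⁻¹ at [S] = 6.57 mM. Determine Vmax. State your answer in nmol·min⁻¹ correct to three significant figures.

From v = Vmax[S]/(Km+[S]), each point gives Vmax = v(Km+[S])/[S].
Equating: 70.4(Km+0.137)/0.137 = 348(Km+6.57)/6.57.
513.9·Km + 70.4 = 52.97·Km + 348, so (513.9 − 52.97)·Km = 348 − 70.4.
Km = 277.6/460.9 = 0.602 mM; then Vmax = 70.4(0.602+0.137)/0.137 = 380 nmol·min⁻¹.

380 nmol·min⁻¹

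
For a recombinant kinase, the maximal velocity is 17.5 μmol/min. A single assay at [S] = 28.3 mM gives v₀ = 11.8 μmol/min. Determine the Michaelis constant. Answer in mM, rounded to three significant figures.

13.7 mM

From v = Vmax[S]/(Km+[S]), Km = [S](Vmax − v)/v.
Km = 28.3 × (17.5 − 11.8) / 11.8 = 161.3/11.8 = 13.7 mM.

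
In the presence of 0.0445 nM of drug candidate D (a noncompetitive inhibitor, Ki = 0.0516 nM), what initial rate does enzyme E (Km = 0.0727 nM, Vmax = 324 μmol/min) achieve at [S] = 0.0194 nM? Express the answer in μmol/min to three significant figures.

36.6 μmol/min

With α = 1 + [I]/Ki = 1 + 0.0445/0.0516 = 1.862, the noncompetitive rate law is v = (Vmax/α)·[S] / (Km + [S]).
v = (324/1.862)×0.0194 / (0.0727 + 0.0194) = 3.375/0.09210 = 36.6 μmol/min.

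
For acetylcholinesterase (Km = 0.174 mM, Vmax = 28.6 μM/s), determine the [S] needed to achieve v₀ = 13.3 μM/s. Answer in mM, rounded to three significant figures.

0.151 mM

Rearranging v = Vmax[S]/(Km+[S]) gives [S] = Km·v/(Vmax − v).
[S] = 0.174 × 13.3 / (28.6 − 13.3) = 2.314/15.30 = 0.151 mM.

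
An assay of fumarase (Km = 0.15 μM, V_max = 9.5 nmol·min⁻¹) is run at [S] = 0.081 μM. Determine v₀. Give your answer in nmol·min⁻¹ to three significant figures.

v = Vmax·[S]/(Km + [S]) = 9.5 × 0.081 / (0.15 + 0.081)
  = 0.7695 / 0.2310 = 3.33 nmol·min⁻¹.

3.33 nmol·min⁻¹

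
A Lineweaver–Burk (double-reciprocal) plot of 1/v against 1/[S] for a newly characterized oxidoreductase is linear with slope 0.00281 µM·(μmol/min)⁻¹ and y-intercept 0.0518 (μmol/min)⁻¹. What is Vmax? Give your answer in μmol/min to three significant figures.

19.3 μmol/min

The y-intercept of a Lineweaver–Burk plot equals 1/Vmax, so Vmax = 1/0.0518 = 19.3 μmol/min.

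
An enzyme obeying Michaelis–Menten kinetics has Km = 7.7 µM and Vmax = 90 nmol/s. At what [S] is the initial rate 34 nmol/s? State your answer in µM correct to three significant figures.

4.68 µM

The required fractional saturation is v/Vmax = 34/90 = 0.3778.
Then [S]/(Km+[S]) = 0.3778 ⇒ [S] = 7.7 × 0.3778/(1 − 0.3778) = 4.68 µM.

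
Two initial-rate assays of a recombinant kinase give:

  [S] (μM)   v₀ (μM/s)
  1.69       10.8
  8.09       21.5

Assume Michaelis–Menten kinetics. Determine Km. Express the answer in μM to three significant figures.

From v = Vmax[S]/(Km+[S]), each point gives Vmax = v(Km+[S])/[S].
Equating: 10.8(Km+1.69)/1.69 = 21.5(Km+8.09)/8.09.
6.391·Km + 10.8 = 2.658·Km + 21.5, so (6.391 − 2.658)·Km = 21.5 − 10.8.
Km = 10.70/3.733 = 2.87 μM; then Vmax = 10.8(2.87+1.69)/1.69 = 29.1 μM/s.

2.87 μM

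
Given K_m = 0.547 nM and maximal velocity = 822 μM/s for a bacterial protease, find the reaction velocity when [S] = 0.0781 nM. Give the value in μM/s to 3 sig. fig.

103 μM/s

v = Vmax·[S]/(Km + [S]) = 822 × 0.0781 / (0.547 + 0.0781)
  = 64.20 / 0.6251 = 103 μM/s.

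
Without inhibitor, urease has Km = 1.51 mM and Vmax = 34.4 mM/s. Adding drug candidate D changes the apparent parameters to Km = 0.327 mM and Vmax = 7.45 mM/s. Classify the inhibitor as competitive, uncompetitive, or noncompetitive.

uncompetitive

Both Km and Vmax decrease by the same factor (~4.62-fold) — characteristic of uncompetitive inhibition.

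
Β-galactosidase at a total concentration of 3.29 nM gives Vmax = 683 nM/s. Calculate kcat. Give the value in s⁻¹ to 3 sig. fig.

208 s⁻¹

kcat = Vmax/[E]total = 683 nM/s / 3.29 nM = 208 s⁻¹.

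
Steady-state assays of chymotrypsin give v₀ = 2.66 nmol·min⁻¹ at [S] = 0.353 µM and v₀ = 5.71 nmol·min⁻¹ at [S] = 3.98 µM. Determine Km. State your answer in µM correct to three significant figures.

In reciprocal form, 1/v = (Km/Vmax)·(1/[S]) + 1/Vmax. The two points give (1/[S], 1/v) = (2.833, 0.3759) and (0.2513, 0.1751).
Slope = (0.3759 − 0.1751)/(2.833 − 0.2513) = 0.07778; intercept = 0.3759 − 0.07778×2.833 = 0.1556.
Vmax = 1/intercept = 6.43 nmol·min⁻¹; Km = slope × Vmax = 0.07778 × 6.43 = 0.500 µM.

0.500 µM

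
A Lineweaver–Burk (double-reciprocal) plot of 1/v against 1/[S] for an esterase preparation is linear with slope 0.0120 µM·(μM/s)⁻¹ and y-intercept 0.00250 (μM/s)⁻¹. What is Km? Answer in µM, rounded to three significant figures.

4.80 µM

y-intercept = 1/Vmax ⇒ Vmax = 400 μM/s; slope = Km/Vmax ⇒ Km = slope × Vmax.
Km = 0.0120 × 400 = 4.80 µM.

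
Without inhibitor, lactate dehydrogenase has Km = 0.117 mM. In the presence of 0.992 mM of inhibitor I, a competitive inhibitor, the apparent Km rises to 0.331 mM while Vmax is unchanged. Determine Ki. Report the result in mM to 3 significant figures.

0.542 mM

Competitive: Km,app = α·Km with α = 1 + [I]/Ki.
α = Km,app/Km = 0.331/0.117 = 2.829.
Since α = 1 + [I]/Ki, [I]/Ki = 2.829 − 1 = 1.829 and Ki = 0.992/1.829 = 0.542 mM.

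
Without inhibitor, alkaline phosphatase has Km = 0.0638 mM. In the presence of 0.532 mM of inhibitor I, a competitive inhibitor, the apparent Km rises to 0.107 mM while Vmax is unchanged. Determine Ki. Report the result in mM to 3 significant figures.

Competitive: Km,app = α·Km with α = 1 + [I]/Ki.
α = Km,app/Km = 0.107/0.0638 = 1.677.
Ki = [I]/(α − 1) = 0.532/0.6771 = 0.786 mM.

0.786 mM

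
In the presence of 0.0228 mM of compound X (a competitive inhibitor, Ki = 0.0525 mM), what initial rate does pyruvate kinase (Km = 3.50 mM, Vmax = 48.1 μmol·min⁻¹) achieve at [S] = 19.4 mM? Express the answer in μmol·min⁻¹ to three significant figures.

With α = 1 + [I]/Ki = 1 + 0.0228/0.0525 = 1.434, the competitive rate law is v = Vmax[S] / (αKm + [S]).
v = 48.1×19.4 / (1.434×3.50 + 19.4) = 933.1/24.42 = 38.2 μmol·min⁻¹.

38.2 μmol·min⁻¹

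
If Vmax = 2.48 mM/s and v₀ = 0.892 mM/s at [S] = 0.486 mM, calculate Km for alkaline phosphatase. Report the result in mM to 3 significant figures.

0.865 mM

v/Vmax = 0.892/2.48 = 0.3597 = [S]/(Km+[S]).
So Km + [S] = [S]/0.3597 = 1.351 mM, giving Km = 1.351 − 0.486 = 0.865 mM.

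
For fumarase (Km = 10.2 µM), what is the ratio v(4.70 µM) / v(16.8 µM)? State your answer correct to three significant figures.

0.507

The fractional saturations are [S]/(Km+[S]) = 16.8/27.00 = 0.6222 and 4.70/14.90 = 0.3154.
v₂/v₁ is just their ratio: 0.3154/0.6222 = 0.507.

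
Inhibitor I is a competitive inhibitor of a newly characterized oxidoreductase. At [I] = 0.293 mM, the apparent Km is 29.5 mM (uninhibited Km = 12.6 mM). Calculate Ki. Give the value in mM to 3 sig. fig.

0.218 mM

Competitive: Km,app = α·Km with α = 1 + [I]/Ki.
α = Km,app/Km = 29.5/12.6 = 2.341.
Ki = [I]/(α − 1) = 0.293/1.341 = 0.218 mM.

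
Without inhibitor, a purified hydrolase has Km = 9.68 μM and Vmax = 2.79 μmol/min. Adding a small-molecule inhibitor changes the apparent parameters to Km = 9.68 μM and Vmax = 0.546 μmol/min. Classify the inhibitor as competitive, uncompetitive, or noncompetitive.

Vmax decreases (2.79 → 0.546 μmol/min) while Km is unchanged — pure noncompetitive inhibition.

noncompetitive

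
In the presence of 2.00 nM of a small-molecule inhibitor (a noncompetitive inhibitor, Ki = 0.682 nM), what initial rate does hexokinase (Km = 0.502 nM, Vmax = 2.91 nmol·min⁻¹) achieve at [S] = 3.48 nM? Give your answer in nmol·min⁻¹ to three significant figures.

With α = 1 + [I]/Ki = 1 + 2.00/0.682 = 3.933, the noncompetitive rate law is v = (Vmax/α)·[S] / (Km + [S]).
v = (2.91/3.933)×3.48 / (0.502 + 3.48) = 2.575/3.982 = 0.647 nmol·min⁻¹.

0.647 nmol·min⁻¹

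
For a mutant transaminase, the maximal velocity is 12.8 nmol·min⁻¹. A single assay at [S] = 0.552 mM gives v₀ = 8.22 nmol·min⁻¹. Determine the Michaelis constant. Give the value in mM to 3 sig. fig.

From v = Vmax[S]/(Km+[S]), Km = [S](Vmax − v)/v.
Km = 0.552 × (12.8 − 8.22) / 8.22 = 2.528/8.22 = 0.308 mM.

0.308 mM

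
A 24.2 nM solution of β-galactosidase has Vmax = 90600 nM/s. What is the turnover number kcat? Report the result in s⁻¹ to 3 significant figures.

3740 s⁻¹

kcat = Vmax/[E]total = 90600 nM/s / 24.2 nM = 3740 s⁻¹.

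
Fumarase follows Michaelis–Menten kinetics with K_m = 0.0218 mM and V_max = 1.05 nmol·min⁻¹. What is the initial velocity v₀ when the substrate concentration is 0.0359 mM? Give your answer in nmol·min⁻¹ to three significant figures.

v = Vmax·[S]/(Km + [S]) = 1.05 × 0.0359 / (0.0218 + 0.0359)
  = 0.03770 / 0.05770 = 0.653 nmol·min⁻¹.

0.653 nmol·min⁻¹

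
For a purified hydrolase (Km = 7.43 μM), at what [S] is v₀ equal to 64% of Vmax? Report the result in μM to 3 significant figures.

13.2 μM

v/Vmax = [S]/(Km+[S]) = 0.64, so [S] = Km·0.64/(1 − 0.64) = 7.43 × 1.778.
[S] = 13.2 μM.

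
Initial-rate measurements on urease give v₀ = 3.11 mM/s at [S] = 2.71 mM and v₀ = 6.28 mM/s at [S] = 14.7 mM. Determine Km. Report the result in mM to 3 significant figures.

4.40 mM

In reciprocal form, 1/v = (Km/Vmax)·(1/[S]) + 1/Vmax. The two points give (1/[S], 1/v) = (0.3690, 0.3215) and (0.06803, 0.1592).
Slope = (0.3215 − 0.1592)/(0.3690 − 0.06803) = 0.5393; intercept = 0.3215 − 0.5393×0.3690 = 0.1226.
Vmax = 1/intercept = 8.16 mM/s; Km = slope × Vmax = 0.5393 × 8.16 = 4.40 mM.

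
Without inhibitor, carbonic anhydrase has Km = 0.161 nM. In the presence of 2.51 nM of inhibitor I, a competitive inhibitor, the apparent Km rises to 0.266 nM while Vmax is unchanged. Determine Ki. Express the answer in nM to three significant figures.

Competitive: Km,app = α·Km with α = 1 + [I]/Ki.
α = Km,app/Km = 0.266/0.161 = 1.652.
Since α = 1 + [I]/Ki, [I]/Ki = 1.652 − 1 = 0.6522 and Ki = 2.51/0.6522 = 3.85 nM.

3.85 nM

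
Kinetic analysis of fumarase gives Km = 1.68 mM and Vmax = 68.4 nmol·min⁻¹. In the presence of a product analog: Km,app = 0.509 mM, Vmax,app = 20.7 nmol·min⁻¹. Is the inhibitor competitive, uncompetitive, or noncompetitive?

uncompetitive

Both Km and Vmax decrease by the same factor (~3.30-fold) — characteristic of uncompetitive inhibition.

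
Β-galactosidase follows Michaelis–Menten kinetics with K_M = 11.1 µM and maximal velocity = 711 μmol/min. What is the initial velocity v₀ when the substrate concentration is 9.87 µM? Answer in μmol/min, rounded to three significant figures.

335 μmol/min

v = Vmax·[S]/(Km + [S]) = 711 × 9.87 / (11.1 + 9.87)
  = 7018 / 20.97 = 335 μmol/min.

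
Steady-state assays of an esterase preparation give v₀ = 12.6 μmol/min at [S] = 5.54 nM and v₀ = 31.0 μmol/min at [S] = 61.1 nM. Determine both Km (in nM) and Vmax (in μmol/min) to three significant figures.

From v = Vmax[S]/(Km+[S]), each point gives Vmax = v(Km+[S])/[S].
Equating: 12.6(Km+5.54)/5.54 = 31.0(Km+61.1)/61.1.
2.274·Km + 12.6 = 0.5074·Km + 31.0, so (2.274 − 0.5074)·Km = 31.0 − 12.6.
Km = 18.40/1.767 = 10.4 nM; then Vmax = 12.6(10.4+5.54)/5.54 = 36.3 μmol/min.

Km = 10.4 nM; Vmax = 36.3 μmol/min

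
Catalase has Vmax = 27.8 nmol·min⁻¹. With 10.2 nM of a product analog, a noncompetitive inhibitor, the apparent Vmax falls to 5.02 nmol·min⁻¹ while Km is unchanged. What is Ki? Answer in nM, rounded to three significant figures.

Noncompetitive: Vmax,app = Vmax/α with α = 1 + [I]/Ki.
α = Vmax/Vmax,app = 27.8/5.02 = 5.538.
Ki = [I]/(α − 1) = 10.2/4.538 = 2.25 nM.

2.25 nM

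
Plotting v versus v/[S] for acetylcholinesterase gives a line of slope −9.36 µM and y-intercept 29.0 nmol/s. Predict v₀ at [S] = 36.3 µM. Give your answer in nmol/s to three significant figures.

23.1 nmol/s

In the Eadie–Hofstee form v = Vmax − Km·(v/[S]), the slope is −Km and the intercept is Vmax, so Km = 9.36 µM and Vmax = 29.0 nmol/s.
v = 29.0 × 36.3/(9.36 + 36.3) = 23.1 nmol/s.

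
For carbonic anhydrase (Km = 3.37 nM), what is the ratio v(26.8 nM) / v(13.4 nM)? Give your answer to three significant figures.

The fractional saturations are [S]/(Km+[S]) = 13.4/16.77 = 0.7990 and 26.8/30.17 = 0.8883.
v₂/v₁ is just their ratio: 0.8883/0.7990 = 1.11.

1.11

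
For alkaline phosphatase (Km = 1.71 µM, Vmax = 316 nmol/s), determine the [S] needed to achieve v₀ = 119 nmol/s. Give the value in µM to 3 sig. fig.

1.03 µM

The required fractional saturation is v/Vmax = 119/316 = 0.3766.
Then [S]/(Km+[S]) = 0.3766 ⇒ [S] = 1.71 × 0.3766/(1 − 0.3766) = 1.03 µM.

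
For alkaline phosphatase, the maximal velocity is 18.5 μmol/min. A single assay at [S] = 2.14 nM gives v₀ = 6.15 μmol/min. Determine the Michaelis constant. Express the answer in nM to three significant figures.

v/Vmax = 6.15/18.5 = 0.3324 = [S]/(Km+[S]).
So Km + [S] = [S]/0.3324 = 6.437 nM, giving Km = 6.437 − 2.14 = 4.30 nM.

4.30 nM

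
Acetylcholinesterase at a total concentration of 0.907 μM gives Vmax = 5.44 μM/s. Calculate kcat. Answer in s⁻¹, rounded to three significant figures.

kcat = Vmax/[E]total = 5.44 μM/s / 0.907 μM = 6.00 s⁻¹.

6.00 s⁻¹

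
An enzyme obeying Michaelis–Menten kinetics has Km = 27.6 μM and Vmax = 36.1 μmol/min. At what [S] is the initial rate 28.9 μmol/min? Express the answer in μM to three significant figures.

111 μM

The required fractional saturation is v/Vmax = 28.9/36.1 = 0.8006.
Then [S]/(Km+[S]) = 0.8006 ⇒ [S] = 27.6 × 0.8006/(1 − 0.8006) = 111 μM.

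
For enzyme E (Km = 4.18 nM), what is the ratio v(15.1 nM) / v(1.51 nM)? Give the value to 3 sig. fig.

2.95

Since Vmax cancels, v₂/v₁ = [S]₂(Km+[S]₁) / [S]₁(Km+[S]₂).
= 15.1×(4.18+1.51) / (1.51×(4.18+15.1)) = 85.92/29.11 = 2.95.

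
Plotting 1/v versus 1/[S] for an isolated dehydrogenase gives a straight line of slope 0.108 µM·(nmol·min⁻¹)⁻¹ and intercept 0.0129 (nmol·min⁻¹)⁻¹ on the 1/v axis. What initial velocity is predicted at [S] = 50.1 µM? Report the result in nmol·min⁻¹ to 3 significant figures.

66.4 nmol·min⁻¹

The y-intercept is 1/Vmax, so Vmax = 1/0.0129 = 77.5 nmol·min⁻¹.
The slope is Km/Vmax, so Km = 0.108 × 77.5 = 8.37 µM.
Then v = 77.5 × 50.1/(8.37 + 50.1) = 66.4 nmol·min⁻¹.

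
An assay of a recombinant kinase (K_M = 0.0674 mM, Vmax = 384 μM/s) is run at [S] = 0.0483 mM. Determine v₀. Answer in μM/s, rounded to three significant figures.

160 μM/s

v = Vmax·[S]/(Km + [S]) = 384 × 0.0483 / (0.0674 + 0.0483)
  = 18.55 / 0.1157 = 160 μM/s.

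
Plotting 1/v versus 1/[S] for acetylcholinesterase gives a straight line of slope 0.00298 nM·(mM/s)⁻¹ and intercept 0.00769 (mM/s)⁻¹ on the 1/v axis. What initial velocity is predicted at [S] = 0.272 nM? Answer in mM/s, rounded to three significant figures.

The y-intercept is 1/Vmax, so Vmax = 1/0.00769 = 130 mM/s.
The slope is Km/Vmax, so Km = 0.00298 × 130 = 0.388 nM.
Then v = 130 × 0.272/(0.388 + 0.272) = 53.6 mM/s.

53.6 mM/s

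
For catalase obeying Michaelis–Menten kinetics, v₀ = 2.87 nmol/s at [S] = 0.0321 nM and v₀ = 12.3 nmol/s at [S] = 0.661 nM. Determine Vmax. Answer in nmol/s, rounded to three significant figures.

14.8 nmol/s

In reciprocal form, 1/v = (Km/Vmax)·(1/[S]) + 1/Vmax. The two points give (1/[S], 1/v) = (31.15, 0.3484) and (1.513, 0.08130).
Slope = (0.3484 − 0.08130)/(31.15 − 1.513) = 0.009013; intercept = 0.3484 − 0.009013×31.15 = 0.06767.
Vmax = 1/intercept = 14.8 nmol/s; Km = slope × Vmax = 0.009013 × 14.8 = 0.133 nM.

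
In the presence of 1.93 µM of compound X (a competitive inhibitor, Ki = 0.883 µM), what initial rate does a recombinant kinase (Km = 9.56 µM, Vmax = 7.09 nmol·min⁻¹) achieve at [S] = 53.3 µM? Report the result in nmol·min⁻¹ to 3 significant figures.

With α = 1 + [I]/Ki = 1 + 1.93/0.883 = 3.186, the competitive rate law is v = Vmax[S] / (αKm + [S]).
v = 7.09×53.3 / (3.186×9.56 + 53.3) = 377.9/83.76 = 4.51 nmol·min⁻¹.

4.51 nmol·min⁻¹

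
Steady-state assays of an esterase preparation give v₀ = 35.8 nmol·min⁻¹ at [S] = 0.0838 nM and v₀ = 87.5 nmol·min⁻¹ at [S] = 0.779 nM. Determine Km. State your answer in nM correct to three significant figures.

0.164 nM

In reciprocal form, 1/v = (Km/Vmax)·(1/[S]) + 1/Vmax. The two points give (1/[S], 1/v) = (11.93, 0.02793) and (1.284, 0.01143).
Slope = (0.02793 − 0.01143)/(11.93 − 1.284) = 0.001550; intercept = 0.02793 − 0.001550×11.93 = 0.009439.
Vmax = 1/intercept = 106 nmol·min⁻¹; Km = slope × Vmax = 0.001550 × 106 = 0.164 nM.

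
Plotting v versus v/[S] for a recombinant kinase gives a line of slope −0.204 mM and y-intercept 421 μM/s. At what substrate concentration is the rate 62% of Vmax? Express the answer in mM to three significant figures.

The Eadie–Hofstee slope gives Km = 0.204 mM (slope = −Km).
v/Vmax = [S]/(Km+[S]) = 0.62 ⇒ [S] = Km·0.62/(1−0.62) = 0.204 × 1.632 = 0.333 mM.

0.333 mM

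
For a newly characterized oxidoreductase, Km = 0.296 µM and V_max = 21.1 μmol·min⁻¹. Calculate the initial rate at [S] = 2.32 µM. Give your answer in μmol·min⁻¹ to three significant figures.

18.7 μmol·min⁻¹

v = Vmax·[S]/(Km + [S]) = 21.1 × 2.32 / (0.296 + 2.32)
  = 48.95 / 2.616 = 18.7 μmol·min⁻¹.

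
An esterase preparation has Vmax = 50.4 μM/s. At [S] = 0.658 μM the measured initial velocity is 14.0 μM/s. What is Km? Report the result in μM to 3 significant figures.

1.71 μM

v/Vmax = 14.0/50.4 = 0.2778 = [S]/(Km+[S]).
So Km + [S] = [S]/0.2778 = 2.369 μM, giving Km = 2.369 − 0.658 = 1.71 μM.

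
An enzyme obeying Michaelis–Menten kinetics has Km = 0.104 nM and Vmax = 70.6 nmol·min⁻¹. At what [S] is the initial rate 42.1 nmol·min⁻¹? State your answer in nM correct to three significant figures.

0.154 nM

The required fractional saturation is v/Vmax = 42.1/70.6 = 0.5963.
Then [S]/(Km+[S]) = 0.5963 ⇒ [S] = 0.104 × 0.5963/(1 − 0.5963) = 0.154 nM.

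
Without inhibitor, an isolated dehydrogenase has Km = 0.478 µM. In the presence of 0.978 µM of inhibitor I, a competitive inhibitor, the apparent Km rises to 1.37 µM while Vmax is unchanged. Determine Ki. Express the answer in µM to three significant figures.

Competitive: Km,app = α·Km with α = 1 + [I]/Ki.
α = Km,app/Km = 1.37/0.478 = 2.866.
Ki = [I]/(α − 1) = 0.978/1.866 = 0.524 µM.

0.524 µM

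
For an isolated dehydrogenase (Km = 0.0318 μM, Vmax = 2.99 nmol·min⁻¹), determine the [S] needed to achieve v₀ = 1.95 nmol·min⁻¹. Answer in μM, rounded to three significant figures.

0.0596 μM

The required fractional saturation is v/Vmax = 1.95/2.99 = 0.6522.
Then [S]/(Km+[S]) = 0.6522 ⇒ [S] = 0.0318 × 0.6522/(1 − 0.6522) = 0.0596 μM.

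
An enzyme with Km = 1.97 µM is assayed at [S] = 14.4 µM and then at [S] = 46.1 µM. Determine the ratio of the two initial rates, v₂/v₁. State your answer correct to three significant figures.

1.09

Since Vmax cancels, v₂/v₁ = [S]₂(Km+[S]₁) / [S]₁(Km+[S]₂).
= 46.1×(1.97+14.4) / (14.4×(1.97+46.1)) = 754.7/692.2 = 1.09.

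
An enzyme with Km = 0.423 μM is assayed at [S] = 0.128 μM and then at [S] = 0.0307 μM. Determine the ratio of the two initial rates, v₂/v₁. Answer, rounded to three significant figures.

0.291

Since Vmax cancels, v₂/v₁ = [S]₂(Km+[S]₁) / [S]₁(Km+[S]₂).
= 0.0307×(0.423+0.128) / (0.128×(0.423+0.0307)) = 0.01692/0.05807 = 0.291.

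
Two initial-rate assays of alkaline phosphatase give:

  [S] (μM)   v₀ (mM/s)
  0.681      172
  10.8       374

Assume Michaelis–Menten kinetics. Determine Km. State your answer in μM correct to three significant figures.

0.927 μM

From v = Vmax[S]/(Km+[S]), each point gives Vmax = v(Km+[S])/[S].
Equating: 172(Km+0.681)/0.681 = 374(Km+10.8)/10.8.
252.6·Km + 172 = 34.63·Km + 374, so (252.6 − 34.63)·Km = 374 − 172.
Km = 202.0/217.9 = 0.927 μM; then Vmax = 172(0.927+0.681)/0.681 = 406 mM/s.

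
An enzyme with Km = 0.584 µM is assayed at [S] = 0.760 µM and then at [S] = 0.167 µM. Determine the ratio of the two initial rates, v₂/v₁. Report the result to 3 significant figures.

0.393

The fractional saturations are [S]/(Km+[S]) = 0.760/1.344 = 0.5655 and 0.167/0.7510 = 0.2224.
v₂/v₁ is just their ratio: 0.2224/0.5655 = 0.393.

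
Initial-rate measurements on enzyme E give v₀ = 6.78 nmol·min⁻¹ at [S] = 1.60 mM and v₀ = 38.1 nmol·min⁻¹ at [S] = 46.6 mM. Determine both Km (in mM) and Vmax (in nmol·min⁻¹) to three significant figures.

Km = 9.16 mM; Vmax = 45.6 nmol·min⁻¹

In reciprocal form, 1/v = (Km/Vmax)·(1/[S]) + 1/Vmax. The two points give (1/[S], 1/v) = (0.6250, 0.1475) and (0.02146, 0.02625).
Slope = (0.1475 − 0.02625)/(0.6250 − 0.02146) = 0.2009; intercept = 0.1475 − 0.2009×0.6250 = 0.02194.
Vmax = 1/intercept = 45.6 nmol·min⁻¹; Km = slope × Vmax = 0.2009 × 45.6 = 9.16 mM.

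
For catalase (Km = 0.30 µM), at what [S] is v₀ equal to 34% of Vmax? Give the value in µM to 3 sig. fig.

0.155 µM

v/Vmax = [S]/(Km+[S]) = 0.34, so [S] = Km·0.34/(1 − 0.34) = 0.30 × 0.5152.
[S] = 0.155 µM.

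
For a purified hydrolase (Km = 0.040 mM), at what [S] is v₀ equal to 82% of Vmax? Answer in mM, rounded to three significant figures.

0.182 mM

v/Vmax = [S]/(Km+[S]) = 0.82, so [S] = Km·0.82/(1 − 0.82) = 0.040 × 4.556.
[S] = 0.182 mM.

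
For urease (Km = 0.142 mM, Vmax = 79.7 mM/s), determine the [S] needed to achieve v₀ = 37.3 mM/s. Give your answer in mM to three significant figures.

0.125 mM

Rearranging v = Vmax[S]/(Km+[S]) gives [S] = Km·v/(Vmax − v).
[S] = 0.142 × 37.3 / (79.7 − 37.3) = 5.297/42.40 = 0.125 mM.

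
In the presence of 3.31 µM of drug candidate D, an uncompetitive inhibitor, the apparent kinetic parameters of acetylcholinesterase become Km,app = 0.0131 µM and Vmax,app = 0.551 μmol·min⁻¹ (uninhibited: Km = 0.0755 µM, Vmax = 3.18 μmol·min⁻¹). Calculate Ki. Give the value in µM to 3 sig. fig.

Uncompetitive: Vmax,app = Vmax/α (and Km,app = Km/α) with α = 1 + [I]/Ki.
α = Vmax/Vmax,app = 3.18/0.551 = 5.771.
Ki = [I]/(α − 1) = 3.31/4.771 = 0.694 µM.

0.694 µM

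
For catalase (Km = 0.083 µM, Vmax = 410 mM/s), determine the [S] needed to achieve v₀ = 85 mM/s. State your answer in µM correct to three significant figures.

0.0217 µM

Rearranging v = Vmax[S]/(Km+[S]) gives [S] = Km·v/(Vmax − v).
[S] = 0.083 × 85 / (410 − 85) = 7.055/325.0 = 0.0217 µM.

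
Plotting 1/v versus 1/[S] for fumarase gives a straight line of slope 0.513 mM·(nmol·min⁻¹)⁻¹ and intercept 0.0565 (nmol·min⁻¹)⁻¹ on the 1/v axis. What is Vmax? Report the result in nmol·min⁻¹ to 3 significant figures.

17.7 nmol·min⁻¹

The y-intercept of a Lineweaver–Burk plot equals 1/Vmax, so Vmax = 1/0.0565 = 17.7 nmol·min⁻¹.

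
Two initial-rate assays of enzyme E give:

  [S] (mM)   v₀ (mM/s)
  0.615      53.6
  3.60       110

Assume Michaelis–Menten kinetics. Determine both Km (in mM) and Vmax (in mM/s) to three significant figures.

In reciprocal form, 1/v = (Km/Vmax)·(1/[S]) + 1/Vmax. The two points give (1/[S], 1/v) = (1.626, 0.01866) and (0.2778, 0.009091).
Slope = (0.01866 − 0.009091)/(1.626 − 0.2778) = 0.007095; intercept = 0.01866 − 0.007095×1.626 = 0.007120.
Vmax = 1/intercept = 140 mM/s; Km = slope × Vmax = 0.007095 × 140 = 0.996 mM.

Km = 0.996 mM; Vmax = 140 mM/s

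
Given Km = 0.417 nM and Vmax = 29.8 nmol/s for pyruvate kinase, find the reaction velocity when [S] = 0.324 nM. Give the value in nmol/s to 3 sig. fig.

13.0 nmol/s

[S]/(Km+[S]) = 0.324/0.7410 = 0.4372, the fractional saturation.
v = 0.4372 × Vmax = 0.4372 × 29.8 = 13.0 nmol/s.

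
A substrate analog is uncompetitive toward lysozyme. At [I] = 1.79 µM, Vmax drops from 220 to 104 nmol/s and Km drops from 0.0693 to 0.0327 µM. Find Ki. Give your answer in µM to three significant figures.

1.60 µM

Uncompetitive: Vmax,app = Vmax/α (and Km,app = Km/α) with α = 1 + [I]/Ki.
α = Vmax/Vmax,app = 220/104 = 2.115.
Since α = 1 + [I]/Ki, [I]/Ki = 2.115 − 1 = 1.115 and Ki = 1.79/1.115 = 1.60 µM.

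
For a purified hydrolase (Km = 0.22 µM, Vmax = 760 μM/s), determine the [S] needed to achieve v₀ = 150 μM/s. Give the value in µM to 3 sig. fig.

The required fractional saturation is v/Vmax = 150/760 = 0.1974.
Then [S]/(Km+[S]) = 0.1974 ⇒ [S] = 0.22 × 0.1974/(1 − 0.1974) = 0.0541 µM.

0.0541 µM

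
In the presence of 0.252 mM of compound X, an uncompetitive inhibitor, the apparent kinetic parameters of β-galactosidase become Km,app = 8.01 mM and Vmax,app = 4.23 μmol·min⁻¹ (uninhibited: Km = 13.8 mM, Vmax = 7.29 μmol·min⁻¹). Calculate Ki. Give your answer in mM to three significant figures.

Uncompetitive: Vmax,app = Vmax/α (and Km,app = Km/α) with α = 1 + [I]/Ki.
α = Vmax/Vmax,app = 7.29/4.23 = 1.723.
Since α = 1 + [I]/Ki, [I]/Ki = 1.723 − 1 = 0.7234 and Ki = 0.252/0.7234 = 0.348 mM.

0.348 mM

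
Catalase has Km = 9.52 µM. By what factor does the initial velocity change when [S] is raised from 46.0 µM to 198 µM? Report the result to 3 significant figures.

1.15

The fractional saturations are [S]/(Km+[S]) = 46.0/55.52 = 0.8285 and 198/207.5 = 0.9541.
v₂/v₁ is just their ratio: 0.9541/0.8285 = 1.15.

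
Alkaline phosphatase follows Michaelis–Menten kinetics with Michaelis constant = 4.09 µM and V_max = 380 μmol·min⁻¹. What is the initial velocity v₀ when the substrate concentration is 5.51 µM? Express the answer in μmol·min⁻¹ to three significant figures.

v = Vmax·[S]/(Km + [S]) = 380 × 5.51 / (4.09 + 5.51)
  = 2094 / 9.600 = 218 μmol·min⁻¹.

218 μmol·min⁻¹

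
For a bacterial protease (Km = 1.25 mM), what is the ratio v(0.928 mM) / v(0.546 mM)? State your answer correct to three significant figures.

The fractional saturations are [S]/(Km+[S]) = 0.546/1.796 = 0.3040 and 0.928/2.178 = 0.4261.
v₂/v₁ is just their ratio: 0.4261/0.3040 = 1.40.

1.40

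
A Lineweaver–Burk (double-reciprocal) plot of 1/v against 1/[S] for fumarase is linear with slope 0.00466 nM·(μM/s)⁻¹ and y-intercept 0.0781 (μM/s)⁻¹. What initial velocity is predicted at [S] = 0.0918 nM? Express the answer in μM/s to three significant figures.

7.76 μM/s

The y-intercept is 1/Vmax, so Vmax = 1/0.0781 = 12.8 μM/s.
The slope is Km/Vmax, so Km = 0.00466 × 12.8 = 0.0597 nM.
Then v = 12.8 × 0.0918/(0.0597 + 0.0918) = 7.76 μM/s.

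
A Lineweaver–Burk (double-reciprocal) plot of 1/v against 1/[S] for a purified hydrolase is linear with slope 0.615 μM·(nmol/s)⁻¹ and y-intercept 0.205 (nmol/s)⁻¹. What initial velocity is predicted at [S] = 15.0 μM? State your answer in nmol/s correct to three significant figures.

The y-intercept is 1/Vmax, so Vmax = 1/0.205 = 4.88 nmol/s.
The slope is Km/Vmax, so Km = 0.615 × 4.88 = 3.00 μM.
Then v = 4.88 × 15.0/(3.00 + 15.0) = 4.07 nmol/s.

4.07 nmol/s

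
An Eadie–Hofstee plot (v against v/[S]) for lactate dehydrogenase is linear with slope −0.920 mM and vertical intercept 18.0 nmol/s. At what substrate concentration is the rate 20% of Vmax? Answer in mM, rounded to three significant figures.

The Eadie–Hofstee slope gives Km = 0.920 mM (slope = −Km).
v/Vmax = [S]/(Km+[S]) = 0.2 ⇒ [S] = Km·0.2/(1−0.2) = 0.920 × 0.2500 = 0.230 mM.

0.230 mM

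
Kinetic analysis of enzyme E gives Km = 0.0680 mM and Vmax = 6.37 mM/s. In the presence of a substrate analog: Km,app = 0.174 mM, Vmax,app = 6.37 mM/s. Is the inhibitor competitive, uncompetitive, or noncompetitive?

Km increases (0.0680 → 0.174 mM) while Vmax is unchanged — the hallmark of competitive inhibition.

competitive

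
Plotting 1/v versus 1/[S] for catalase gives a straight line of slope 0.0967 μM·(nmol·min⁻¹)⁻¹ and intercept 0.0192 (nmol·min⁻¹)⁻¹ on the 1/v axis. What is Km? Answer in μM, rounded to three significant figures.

y-intercept = 1/Vmax ⇒ Vmax = 52.1 nmol·min⁻¹; slope = Km/Vmax ⇒ Km = slope × Vmax.
Km = 0.0967 × 52.1 = 5.04 μM.

5.04 μM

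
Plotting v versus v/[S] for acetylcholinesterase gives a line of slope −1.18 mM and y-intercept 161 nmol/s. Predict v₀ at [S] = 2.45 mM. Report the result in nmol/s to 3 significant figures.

109 nmol/s

In the Eadie–Hofstee form v = Vmax − Km·(v/[S]), the slope is −Km and the intercept is Vmax, so Km = 1.18 mM and Vmax = 161 nmol/s.
v = 161 × 2.45/(1.18 + 2.45) = 109 nmol/s.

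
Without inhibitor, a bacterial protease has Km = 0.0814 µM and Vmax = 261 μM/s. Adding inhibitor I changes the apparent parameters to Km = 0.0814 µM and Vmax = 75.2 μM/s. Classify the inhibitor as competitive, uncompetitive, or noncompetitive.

Vmax decreases (261 → 75.2 μM/s) while Km is unchanged — pure noncompetitive inhibition.

noncompetitive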